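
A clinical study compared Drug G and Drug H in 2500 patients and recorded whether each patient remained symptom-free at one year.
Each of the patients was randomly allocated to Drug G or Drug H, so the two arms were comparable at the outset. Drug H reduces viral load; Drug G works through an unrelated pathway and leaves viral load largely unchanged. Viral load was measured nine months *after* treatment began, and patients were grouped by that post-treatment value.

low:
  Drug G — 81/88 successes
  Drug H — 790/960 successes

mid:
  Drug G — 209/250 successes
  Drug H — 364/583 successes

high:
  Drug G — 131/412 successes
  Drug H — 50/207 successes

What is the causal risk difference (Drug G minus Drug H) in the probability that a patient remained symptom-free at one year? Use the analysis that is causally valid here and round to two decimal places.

Within every viral load level Drug G has the higher rate, yet pooled Drug H does — Simpson's reversal.
Viral load is recorded after the drug and is itself shifted by it — it sits on the causal path from drug to outcome. Conditioning on a mediator would strip out part of the effect we want; the pooled comparison gives the total causal effect.
The causal difference is the pooled difference: 0.561 − 0.688 = -0.127.

-0.13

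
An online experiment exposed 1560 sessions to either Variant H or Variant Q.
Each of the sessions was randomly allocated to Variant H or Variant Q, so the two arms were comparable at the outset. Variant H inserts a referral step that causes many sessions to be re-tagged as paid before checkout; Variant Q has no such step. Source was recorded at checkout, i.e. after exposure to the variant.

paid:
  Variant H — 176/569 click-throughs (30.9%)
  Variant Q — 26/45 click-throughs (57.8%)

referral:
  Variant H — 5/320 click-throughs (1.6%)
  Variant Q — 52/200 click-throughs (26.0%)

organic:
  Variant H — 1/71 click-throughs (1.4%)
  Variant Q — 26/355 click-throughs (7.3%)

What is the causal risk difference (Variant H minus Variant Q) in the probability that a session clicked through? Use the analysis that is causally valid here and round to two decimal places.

+0.02

Because the variant influences traffic source, traffic source is a post-treatment mediator, not a confounder. Stratifying on it would bias the estimate; the causal effect is the crude pooled difference.
The causal difference is the pooled difference: 0.190 − 0.173 = +0.016.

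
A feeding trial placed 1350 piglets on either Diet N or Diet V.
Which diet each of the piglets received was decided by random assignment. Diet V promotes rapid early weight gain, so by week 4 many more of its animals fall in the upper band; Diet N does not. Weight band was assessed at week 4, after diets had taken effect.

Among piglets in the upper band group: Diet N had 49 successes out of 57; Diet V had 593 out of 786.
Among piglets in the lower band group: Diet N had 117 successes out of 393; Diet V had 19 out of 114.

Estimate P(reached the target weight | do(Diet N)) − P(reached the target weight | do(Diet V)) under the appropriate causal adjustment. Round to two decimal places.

Week-4 weight band here is a post-treatment variable shaped by the diet; conditioning on it would introduce bias rather than remove it. The overall comparison is the causal one.
The causal difference is the pooled difference: 0.369 − 0.680 = -0.311.

-0.31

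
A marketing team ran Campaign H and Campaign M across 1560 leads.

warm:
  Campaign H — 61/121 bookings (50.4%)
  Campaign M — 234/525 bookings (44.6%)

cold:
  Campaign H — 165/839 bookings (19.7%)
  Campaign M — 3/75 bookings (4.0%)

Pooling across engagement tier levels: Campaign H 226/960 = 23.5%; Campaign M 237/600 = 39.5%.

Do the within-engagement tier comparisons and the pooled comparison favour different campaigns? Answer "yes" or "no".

Within each engagement tier level (warm 50.4% vs 44.6%; cold 19.7% vs 4.0%), Campaign H has the higher rate every time. Pooled: 23.5% vs 39.5% — Campaign M has the higher rate overall. The two comparisons disagree.

yes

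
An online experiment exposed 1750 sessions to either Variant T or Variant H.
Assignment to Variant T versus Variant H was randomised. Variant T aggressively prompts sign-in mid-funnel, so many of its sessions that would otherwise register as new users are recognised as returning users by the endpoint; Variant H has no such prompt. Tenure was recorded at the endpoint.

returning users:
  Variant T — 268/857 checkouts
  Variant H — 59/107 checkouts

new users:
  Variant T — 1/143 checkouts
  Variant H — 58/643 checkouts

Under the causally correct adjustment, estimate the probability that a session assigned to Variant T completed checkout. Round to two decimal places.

The user tenure-specific comparison favours Variant H throughout, but the pooled figures favour Variant T. The question is whether to condition on user tenure.
Because the variant influences user tenure, user tenure is a post-treatment mediator, not a confounder. Stratifying on it would bias the estimate; the causal effect is the crude pooled difference.
So P(outcome | do(Variant T)) is just the pooled rate for Variant T: 269/1000 = 0.269.

0.27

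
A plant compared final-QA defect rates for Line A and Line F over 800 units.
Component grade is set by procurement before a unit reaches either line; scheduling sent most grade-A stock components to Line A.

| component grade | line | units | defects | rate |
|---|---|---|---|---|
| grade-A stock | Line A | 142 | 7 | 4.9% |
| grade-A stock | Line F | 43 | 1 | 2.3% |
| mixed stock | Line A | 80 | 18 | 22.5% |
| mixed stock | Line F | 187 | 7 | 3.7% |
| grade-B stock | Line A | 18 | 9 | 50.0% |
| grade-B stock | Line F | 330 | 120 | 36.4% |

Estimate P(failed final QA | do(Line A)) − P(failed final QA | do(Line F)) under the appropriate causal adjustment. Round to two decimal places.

+0.13

Here component grade is a common cause — it drives both which line a case falls under and the outcome. The crude comparison mixes populations; the stratum-specific rates are the causally relevant ones.
Adjusting over the population distribution of component grade: 0.231·(0.049−0.023) + 0.334·(0.225−0.037) + 0.435·(0.500−0.364) = +0.128.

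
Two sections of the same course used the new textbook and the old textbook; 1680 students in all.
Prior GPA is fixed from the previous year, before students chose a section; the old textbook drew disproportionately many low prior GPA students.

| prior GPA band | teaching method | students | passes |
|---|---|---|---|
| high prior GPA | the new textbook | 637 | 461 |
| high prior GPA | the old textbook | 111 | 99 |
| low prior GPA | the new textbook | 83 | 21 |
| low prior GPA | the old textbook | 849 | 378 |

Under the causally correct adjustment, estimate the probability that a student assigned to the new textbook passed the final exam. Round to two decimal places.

0.46

Nothing the teaching method does changes prior GPA band; the imbalance is an allocation artefact. With prior GPA band also predicting the outcome, the pooled figure is confounded, and the within-stratum comparison is the causal one.
Standardising the new textbook to the population prior GPA band mix: 0.445·461/637 + 0.555·21/83 = 0.463.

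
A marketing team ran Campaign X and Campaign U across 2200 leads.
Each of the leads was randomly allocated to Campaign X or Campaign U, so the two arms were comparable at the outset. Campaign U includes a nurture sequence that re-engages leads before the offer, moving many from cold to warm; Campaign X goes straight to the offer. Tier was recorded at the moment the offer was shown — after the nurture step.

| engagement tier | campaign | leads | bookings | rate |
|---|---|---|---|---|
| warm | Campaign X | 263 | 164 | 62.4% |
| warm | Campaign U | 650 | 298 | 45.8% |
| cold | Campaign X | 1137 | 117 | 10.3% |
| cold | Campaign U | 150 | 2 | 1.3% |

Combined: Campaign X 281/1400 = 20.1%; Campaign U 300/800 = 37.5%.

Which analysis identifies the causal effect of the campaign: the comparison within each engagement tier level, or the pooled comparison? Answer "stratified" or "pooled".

pooled

Because the campaign influences engagement tier, engagement tier is a post-treatment mediator, not a confounder. Stratifying on it would bias the estimate; the causal effect is the crude pooled difference.
Pooled: Campaign X 20.1% vs Campaign U 37.5%; Campaign U is higher overall.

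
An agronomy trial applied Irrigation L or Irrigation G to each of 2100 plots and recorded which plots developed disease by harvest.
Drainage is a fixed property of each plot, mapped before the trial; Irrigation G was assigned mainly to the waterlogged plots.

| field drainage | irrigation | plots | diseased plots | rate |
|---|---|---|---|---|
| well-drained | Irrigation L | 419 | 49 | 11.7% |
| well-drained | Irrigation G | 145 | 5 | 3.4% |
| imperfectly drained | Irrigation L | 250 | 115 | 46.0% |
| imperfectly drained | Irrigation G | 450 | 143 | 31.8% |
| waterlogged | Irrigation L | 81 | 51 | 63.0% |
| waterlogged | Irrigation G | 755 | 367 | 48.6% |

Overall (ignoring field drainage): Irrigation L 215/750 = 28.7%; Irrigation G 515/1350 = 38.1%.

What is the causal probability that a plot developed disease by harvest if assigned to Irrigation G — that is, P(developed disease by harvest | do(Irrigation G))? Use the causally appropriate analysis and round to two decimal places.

The field drainage-specific comparison favours Irrigation G throughout, but the pooled figures favour Irrigation L. The question is whether to condition on field drainage.
Since field drainage is a pre-existing factor (not a product of the irrigation) and it affects the outcome on its own, it is a confounder. The stratified rates, not the pooled rate, identify the causal effect.
Standardising Irrigation G to the population field drainage mix: 0.269·5/145 + 0.333·143/450 + 0.398·367/755 = 0.309.

0.31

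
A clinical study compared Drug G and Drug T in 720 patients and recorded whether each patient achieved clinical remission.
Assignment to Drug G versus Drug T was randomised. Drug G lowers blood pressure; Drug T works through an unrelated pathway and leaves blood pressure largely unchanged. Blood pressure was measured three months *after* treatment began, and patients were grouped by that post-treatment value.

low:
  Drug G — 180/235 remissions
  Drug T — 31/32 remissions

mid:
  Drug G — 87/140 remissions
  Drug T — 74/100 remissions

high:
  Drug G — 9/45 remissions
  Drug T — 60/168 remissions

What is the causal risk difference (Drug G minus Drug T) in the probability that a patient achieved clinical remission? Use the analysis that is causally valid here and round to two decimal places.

Blood pressure lies on the pathway drug → blood pressure → outcome, so adjusting for it blocks the indirect effect. For the total causal effect of drug, use the unadjusted pooled rates.
The causal difference is the pooled difference: 0.657 − 0.550 = +0.107.

+0.11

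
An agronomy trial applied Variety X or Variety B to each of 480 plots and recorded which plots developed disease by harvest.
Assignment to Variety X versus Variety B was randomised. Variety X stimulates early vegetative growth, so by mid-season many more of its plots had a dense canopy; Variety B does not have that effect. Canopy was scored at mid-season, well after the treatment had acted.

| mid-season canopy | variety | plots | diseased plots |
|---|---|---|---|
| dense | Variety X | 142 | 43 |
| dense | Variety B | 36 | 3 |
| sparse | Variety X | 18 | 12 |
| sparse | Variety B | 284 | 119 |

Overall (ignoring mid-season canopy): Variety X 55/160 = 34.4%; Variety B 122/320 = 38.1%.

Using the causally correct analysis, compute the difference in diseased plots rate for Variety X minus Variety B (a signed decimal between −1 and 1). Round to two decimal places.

Because the variety influences mid-season canopy, mid-season canopy is a post-treatment mediator, not a confounder. Stratifying on it would bias the estimate; the causal effect is the crude pooled difference.
The causal difference is the pooled difference: 0.344 − 0.381 = -0.037.

-0.04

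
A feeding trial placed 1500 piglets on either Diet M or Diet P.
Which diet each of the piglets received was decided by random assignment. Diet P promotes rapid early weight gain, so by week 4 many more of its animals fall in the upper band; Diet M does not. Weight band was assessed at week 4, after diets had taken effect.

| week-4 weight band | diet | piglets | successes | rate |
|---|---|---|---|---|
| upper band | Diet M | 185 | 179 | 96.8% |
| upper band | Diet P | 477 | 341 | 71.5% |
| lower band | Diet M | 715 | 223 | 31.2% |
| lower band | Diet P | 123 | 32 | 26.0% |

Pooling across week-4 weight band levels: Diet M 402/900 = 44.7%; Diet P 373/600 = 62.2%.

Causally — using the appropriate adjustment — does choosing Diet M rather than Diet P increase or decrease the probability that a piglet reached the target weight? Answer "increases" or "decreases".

decreases

Diet M is higher inside every week-4 weight band stratum but Diet P is higher in aggregate. Whether to stratify depends on how week-4 weight band relates to the diet.
Week-4 weight band lies on the pathway diet → week-4 weight band → outcome, so adjusting for it blocks the indirect effect. For the total causal effect of diet, use the unadjusted pooled rates.
Pooled: Diet M 44.7% vs Diet P 62.2%; Diet P is higher overall.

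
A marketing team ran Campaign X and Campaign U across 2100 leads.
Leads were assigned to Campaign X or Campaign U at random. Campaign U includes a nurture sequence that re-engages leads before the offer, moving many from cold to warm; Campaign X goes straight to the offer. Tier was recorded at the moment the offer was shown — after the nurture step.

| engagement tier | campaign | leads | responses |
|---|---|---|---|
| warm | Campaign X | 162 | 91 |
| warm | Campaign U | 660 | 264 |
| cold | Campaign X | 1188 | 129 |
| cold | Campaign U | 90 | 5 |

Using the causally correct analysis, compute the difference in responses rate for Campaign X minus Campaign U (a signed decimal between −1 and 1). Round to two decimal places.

The engagement tier-specific comparison favours Campaign X throughout, but the pooled figures favour Campaign U. The question is whether to condition on engagement tier.
Stratifying would compare campaigns among leads the campaigns themselves sorted into engagement tier groups — a form of selection on an intermediate. The unconditioned pooled rates give the total causal effect.
The causal difference is the pooled difference: 0.163 − 0.359 = -0.196.

-0.20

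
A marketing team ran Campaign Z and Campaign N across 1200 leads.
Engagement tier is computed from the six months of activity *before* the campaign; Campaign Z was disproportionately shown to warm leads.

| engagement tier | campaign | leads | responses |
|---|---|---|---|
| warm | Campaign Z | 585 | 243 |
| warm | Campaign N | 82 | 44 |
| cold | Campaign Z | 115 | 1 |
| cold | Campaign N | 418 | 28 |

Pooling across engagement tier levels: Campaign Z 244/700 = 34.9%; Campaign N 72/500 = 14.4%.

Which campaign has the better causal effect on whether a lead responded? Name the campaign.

Campaign N

The engagement tier-specific comparison favours Campaign N throughout, but the pooled figures favour Campaign Z. The question is whether to condition on engagement tier.
Nothing the campaign does changes engagement tier; the imbalance is an allocation artefact. With engagement tier also predicting the outcome, the pooled figure is confounded, and the within-stratum comparison is the causal one.
Within each level — warm: 41.5% vs 53.7%; cold: 0.9% vs 6.7% — Campaign N is higher every time.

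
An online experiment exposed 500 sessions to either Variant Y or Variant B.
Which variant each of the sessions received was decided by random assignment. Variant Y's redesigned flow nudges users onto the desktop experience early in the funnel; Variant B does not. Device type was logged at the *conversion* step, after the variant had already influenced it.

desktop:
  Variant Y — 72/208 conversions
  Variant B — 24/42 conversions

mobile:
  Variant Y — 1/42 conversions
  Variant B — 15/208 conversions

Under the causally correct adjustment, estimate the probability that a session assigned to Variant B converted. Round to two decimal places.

0.16

Variant B is higher inside every device type stratum but Variant Y is higher in aggregate. Whether to stratify depends on how device type relates to the variant.
Device type is recorded after the variant and is itself shifted by it — it sits on the causal path from variant to outcome. Conditioning on a mediator would strip out part of the effect we want; the pooled comparison gives the total causal effect.
So P(outcome | do(Variant B)) is just the pooled rate for Variant B: 39/250 = 0.156.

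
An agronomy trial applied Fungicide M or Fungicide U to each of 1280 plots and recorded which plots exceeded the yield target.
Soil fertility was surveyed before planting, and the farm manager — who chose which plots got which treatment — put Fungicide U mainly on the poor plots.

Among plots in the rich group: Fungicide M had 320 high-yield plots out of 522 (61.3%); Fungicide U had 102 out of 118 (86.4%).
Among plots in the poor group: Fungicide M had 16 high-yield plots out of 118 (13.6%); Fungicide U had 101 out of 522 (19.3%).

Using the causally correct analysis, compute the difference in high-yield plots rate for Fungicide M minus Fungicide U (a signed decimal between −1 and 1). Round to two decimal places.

-0.15

The stratified and pooled comparisons disagree (Fungicide U wins within each soil fertility; Fungicide M wins overall), so the answer turns on the causal role of soil fertility.
Since soil fertility is a pre-existing factor (not a product of the fungicide) and it affects the outcome on its own, it is a confounder. The stratified rates, not the pooled rate, identify the causal effect.
Adjusting over the population distribution of soil fertility: 0.500·(0.613−0.864) + 0.500·(0.136−0.193) = -0.155.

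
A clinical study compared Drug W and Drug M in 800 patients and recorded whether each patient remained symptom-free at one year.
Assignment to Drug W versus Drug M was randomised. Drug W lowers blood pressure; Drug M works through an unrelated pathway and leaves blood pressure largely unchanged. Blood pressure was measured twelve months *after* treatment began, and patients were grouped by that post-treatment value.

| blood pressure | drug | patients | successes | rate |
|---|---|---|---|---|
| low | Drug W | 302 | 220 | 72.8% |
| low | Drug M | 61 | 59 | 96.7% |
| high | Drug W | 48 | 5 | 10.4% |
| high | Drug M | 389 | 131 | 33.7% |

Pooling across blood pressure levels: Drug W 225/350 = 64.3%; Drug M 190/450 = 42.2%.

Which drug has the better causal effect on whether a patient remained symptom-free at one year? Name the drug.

Blood pressure is recorded after the drug and is itself shifted by it — it sits on the causal path from drug to outcome. Conditioning on a mediator would strip out part of the effect we want; the pooled comparison gives the total causal effect.
Pooled: Drug W 64.3% vs Drug M 42.2%; Drug W is higher overall.

Drug W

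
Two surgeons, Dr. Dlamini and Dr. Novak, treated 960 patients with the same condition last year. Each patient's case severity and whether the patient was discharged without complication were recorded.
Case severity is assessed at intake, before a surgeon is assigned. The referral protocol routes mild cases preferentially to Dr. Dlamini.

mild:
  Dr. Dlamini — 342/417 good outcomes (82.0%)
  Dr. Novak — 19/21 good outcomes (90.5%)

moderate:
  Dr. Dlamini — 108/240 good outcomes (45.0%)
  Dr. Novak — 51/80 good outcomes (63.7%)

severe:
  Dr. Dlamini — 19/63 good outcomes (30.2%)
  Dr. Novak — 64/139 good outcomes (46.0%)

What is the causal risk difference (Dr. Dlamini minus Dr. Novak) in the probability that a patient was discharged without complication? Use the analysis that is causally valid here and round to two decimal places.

-0.13

Dr. Novak is higher inside every case severity stratum but Dr. Dlamini is higher in aggregate. Whether to stratify depends on how case severity relates to the surgeon.
Nothing the surgeon does changes case severity; the imbalance is an allocation artefact. With case severity also predicting the outcome, the pooled figure is confounded, and the within-stratum comparison is the causal one.
Adjusting over the population distribution of case severity: 0.456·(0.820−0.905) + 0.333·(0.450−0.637) + 0.210·(0.302−0.460) = -0.135.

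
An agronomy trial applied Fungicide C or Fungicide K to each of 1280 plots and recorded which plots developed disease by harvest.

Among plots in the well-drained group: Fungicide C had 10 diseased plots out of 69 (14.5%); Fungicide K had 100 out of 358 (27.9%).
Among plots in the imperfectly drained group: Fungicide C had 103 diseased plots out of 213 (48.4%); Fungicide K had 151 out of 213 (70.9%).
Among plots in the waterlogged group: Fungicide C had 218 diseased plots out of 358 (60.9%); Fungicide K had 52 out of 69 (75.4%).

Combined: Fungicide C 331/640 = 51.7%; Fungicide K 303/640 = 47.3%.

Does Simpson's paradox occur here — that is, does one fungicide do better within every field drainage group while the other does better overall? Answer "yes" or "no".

Within each field drainage level (well-drained 14.5% vs 27.9%; imperfectly drained 48.4% vs 70.9%; waterlogged 60.9% vs 75.4%), Fungicide C has the lower rate every time. Pooled: 51.7% vs 47.3% — Fungicide K has the lower rate overall. The two comparisons disagree.

yes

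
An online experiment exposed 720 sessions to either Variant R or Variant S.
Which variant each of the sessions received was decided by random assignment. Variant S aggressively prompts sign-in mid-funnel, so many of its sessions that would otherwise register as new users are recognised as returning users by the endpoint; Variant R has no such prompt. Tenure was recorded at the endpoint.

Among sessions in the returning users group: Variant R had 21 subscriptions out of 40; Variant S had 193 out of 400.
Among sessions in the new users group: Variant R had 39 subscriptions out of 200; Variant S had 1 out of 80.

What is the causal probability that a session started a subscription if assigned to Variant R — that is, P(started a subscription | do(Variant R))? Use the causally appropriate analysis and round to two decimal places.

Variant R is higher inside every user tenure stratum but Variant S is higher in aggregate. Whether to stratify depends on how user tenure relates to the variant.
User tenure here is a post-treatment variable shaped by the variant; conditioning on it would introduce bias rather than remove it. The overall comparison is the causal one.
So P(outcome | do(Variant R)) is just the pooled rate for Variant R: 60/240 = 0.250.

0.25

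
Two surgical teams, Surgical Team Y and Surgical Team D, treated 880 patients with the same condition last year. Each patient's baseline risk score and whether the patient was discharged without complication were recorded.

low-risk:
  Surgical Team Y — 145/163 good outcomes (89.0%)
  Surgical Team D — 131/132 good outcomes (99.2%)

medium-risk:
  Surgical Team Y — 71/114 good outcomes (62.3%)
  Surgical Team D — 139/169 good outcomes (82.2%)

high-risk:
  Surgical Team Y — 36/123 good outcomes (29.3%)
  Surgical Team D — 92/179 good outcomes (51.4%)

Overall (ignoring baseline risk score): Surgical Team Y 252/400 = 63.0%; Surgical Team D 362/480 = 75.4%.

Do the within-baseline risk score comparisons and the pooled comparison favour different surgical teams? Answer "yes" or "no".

no

Within each baseline risk score level (low-risk 89.0% vs 99.2%; medium-risk 62.3% vs 82.2%; high-risk 29.3% vs 51.4%), Surgical Team D has the higher rate every time. Pooled: 63.0% vs 75.4% — Surgical Team D has the higher rate overall. They agree.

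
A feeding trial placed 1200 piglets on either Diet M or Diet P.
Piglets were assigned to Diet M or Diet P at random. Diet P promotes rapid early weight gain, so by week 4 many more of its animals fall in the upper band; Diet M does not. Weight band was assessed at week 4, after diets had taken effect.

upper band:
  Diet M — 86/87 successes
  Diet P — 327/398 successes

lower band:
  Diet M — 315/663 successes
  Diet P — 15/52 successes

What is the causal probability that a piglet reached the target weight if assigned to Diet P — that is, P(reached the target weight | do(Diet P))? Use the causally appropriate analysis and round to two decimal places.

Because the diet influences week-4 weight band, week-4 weight band is a post-treatment mediator, not a confounder. Stratifying on it would bias the estimate; the causal effect is the crude pooled difference.
So P(outcome | do(Diet P)) is just the pooled rate for Diet P: 342/450 = 0.760.

0.76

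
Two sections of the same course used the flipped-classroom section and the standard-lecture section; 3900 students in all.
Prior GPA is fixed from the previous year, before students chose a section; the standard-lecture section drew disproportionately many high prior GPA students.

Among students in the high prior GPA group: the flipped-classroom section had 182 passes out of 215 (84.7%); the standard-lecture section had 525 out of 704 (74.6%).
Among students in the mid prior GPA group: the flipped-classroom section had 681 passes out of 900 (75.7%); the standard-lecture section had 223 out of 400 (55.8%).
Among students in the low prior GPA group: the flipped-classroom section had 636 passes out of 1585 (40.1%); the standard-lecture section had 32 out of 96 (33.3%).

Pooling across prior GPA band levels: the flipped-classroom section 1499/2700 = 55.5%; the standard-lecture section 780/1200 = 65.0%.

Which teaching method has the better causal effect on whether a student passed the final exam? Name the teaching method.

Here prior GPA band is a common cause — it drives both which teaching method a case falls under and the outcome. The crude comparison mixes populations; the stratum-specific rates are the causally relevant ones.
Within each level — high prior GPA: 84.7% vs 74.6%; mid prior GPA: 75.7% vs 55.8%; low prior GPA: 40.1% vs 33.3% — the flipped-classroom section is higher every time.

the flipped-classroom section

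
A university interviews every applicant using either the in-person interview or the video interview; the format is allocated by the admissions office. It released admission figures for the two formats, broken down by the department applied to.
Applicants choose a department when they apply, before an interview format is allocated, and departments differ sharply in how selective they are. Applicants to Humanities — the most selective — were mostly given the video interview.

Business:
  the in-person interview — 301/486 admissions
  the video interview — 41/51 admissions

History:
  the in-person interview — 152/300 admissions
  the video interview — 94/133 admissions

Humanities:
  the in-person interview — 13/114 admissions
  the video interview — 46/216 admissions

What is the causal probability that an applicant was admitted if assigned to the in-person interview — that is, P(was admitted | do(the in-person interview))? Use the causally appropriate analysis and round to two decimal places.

0.45

Here department is a common cause — it drives both which interview format a case falls under and the outcome. The crude comparison mixes populations; the stratum-specific rates are the causally relevant ones.
Standardising the in-person interview to the population department mix: 0.413·301/486 + 0.333·152/300 + 0.254·13/114 = 0.454.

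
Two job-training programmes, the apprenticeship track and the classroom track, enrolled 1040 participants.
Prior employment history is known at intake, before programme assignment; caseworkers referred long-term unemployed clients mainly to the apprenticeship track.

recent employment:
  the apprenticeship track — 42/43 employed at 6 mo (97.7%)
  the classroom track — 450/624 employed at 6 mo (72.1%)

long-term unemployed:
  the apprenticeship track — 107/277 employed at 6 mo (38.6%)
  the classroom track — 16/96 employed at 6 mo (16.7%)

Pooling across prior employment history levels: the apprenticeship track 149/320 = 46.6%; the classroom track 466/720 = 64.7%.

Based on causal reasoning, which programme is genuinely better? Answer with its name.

Within every prior employment history level the apprenticeship track has the higher rate, yet pooled the classroom track does — Simpson's reversal.
Since prior employment history is a pre-existing factor (not a product of the programme) and it affects the outcome on its own, it is a confounder. The stratified rates, not the pooled rate, identify the causal effect.
Within each level — recent employment: 97.7% vs 72.1%; long-term unemployed: 38.6% vs 16.7% — the apprenticeship track is higher every time.

the apprenticeship track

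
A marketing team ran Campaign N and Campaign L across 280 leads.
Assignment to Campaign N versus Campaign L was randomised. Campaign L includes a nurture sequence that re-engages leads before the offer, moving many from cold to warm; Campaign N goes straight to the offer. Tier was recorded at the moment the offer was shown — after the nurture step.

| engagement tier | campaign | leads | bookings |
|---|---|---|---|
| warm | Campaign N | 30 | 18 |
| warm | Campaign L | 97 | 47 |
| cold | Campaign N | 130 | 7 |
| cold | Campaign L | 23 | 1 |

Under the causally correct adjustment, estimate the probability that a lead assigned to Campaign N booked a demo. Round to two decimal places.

Engagement tier lies on the pathway campaign → engagement tier → outcome, so adjusting for it blocks the indirect effect. For the total causal effect of campaign, use the unadjusted pooled rates.
So P(outcome | do(Campaign N)) is just the pooled rate for Campaign N: 25/160 = 0.156.

0.16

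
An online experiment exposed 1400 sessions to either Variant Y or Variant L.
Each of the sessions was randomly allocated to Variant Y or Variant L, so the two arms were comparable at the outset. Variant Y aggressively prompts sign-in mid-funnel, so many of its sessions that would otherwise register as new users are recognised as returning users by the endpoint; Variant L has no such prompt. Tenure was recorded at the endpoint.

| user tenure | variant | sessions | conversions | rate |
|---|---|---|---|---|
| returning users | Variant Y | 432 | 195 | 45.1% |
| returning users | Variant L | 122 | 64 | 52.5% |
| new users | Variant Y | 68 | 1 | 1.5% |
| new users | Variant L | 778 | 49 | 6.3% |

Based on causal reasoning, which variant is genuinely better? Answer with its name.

The distribution of user tenure is itself part of what the variant does — it is an intermediate outcome. Holding it fixed would remove that part of the effect; the total effect is the pooled difference.
Pooled: Variant Y 39.2% vs Variant L 12.6%; Variant Y is higher overall.

Variant Y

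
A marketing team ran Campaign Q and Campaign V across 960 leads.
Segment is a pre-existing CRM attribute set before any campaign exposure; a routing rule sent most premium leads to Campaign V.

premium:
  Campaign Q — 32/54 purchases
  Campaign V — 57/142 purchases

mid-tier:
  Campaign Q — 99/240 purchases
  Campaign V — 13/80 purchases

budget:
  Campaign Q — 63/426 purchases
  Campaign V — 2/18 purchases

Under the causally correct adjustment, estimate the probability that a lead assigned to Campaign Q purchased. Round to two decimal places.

0.33

The imbalance in customer segment arose from how leads were allocated, not from anything the campaign did; and customer segment independently affects the outcome. The pooled gap is confounded — condition on customer segment.
Standardising Campaign Q to the population customer segment mix: 0.204·32/54 + 0.333·99/240 + 0.463·63/426 = 0.327.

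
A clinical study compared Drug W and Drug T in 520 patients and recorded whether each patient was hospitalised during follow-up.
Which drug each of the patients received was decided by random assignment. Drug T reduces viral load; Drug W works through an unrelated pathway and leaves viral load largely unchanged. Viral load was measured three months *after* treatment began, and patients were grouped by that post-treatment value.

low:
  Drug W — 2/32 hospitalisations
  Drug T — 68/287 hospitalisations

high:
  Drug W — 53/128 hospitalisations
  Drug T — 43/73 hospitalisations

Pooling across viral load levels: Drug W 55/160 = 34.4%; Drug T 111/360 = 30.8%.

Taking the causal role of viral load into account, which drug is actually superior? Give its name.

The stratified and pooled comparisons disagree (Drug W wins within each viral load; Drug T wins overall), so the answer turns on the causal role of viral load.
Stratifying would compare drugs among patients the drugs themselves sorted into viral load groups — a form of selection on an intermediate. The unconditioned pooled rates give the total causal effect.
Pooled: Drug W 34.4% vs Drug T 30.8%; Drug T is lower overall.

Drug T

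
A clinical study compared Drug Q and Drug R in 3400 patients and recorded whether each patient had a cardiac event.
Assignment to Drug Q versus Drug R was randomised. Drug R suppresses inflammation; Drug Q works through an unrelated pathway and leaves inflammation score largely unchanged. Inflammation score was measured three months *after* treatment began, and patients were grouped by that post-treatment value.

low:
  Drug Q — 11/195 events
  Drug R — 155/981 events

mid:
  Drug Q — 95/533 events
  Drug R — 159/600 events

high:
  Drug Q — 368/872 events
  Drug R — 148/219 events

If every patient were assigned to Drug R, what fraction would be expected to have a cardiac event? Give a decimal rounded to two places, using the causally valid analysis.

Inflammation score here is a post-treatment variable shaped by the drug; conditioning on it would introduce bias rather than remove it. The overall comparison is the causal one.
So P(outcome | do(Drug R)) is just the pooled rate for Drug R: 462/1800 = 0.257.

0.26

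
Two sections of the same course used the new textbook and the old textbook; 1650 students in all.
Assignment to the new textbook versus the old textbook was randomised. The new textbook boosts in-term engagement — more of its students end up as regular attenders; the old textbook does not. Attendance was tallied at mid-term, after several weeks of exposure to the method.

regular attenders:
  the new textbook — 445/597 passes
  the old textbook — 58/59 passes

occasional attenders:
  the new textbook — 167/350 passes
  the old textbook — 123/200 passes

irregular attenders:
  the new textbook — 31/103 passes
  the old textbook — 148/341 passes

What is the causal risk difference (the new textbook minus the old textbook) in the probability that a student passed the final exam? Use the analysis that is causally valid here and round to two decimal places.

Mid-term attendance lies on the pathway teaching method → mid-term attendance → outcome, so adjusting for it blocks the indirect effect. For the total causal effect of teaching method, use the unadjusted pooled rates.
The causal difference is the pooled difference: 0.612 − 0.548 = +0.064.

+0.06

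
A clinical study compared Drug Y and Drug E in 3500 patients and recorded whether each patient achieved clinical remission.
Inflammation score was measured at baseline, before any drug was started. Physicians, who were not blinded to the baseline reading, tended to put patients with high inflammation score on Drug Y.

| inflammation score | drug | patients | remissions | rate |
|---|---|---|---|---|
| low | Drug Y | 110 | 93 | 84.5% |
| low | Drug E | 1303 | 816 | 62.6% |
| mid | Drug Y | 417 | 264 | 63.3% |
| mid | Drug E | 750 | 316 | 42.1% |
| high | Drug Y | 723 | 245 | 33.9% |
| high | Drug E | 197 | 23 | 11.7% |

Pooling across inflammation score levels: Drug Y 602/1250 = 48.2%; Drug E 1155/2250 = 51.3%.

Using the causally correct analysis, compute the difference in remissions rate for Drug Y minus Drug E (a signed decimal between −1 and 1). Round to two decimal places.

+0.22

Within every inflammation score level Drug Y has the higher rate, yet pooled Drug E does — Simpson's reversal.
Since inflammation score is a pre-existing factor (not a product of the drug) and it affects the outcome on its own, it is a confounder. The stratified rates, not the pooled rate, identify the causal effect.
Adjusting over the population distribution of inflammation score: 0.404·(0.845−0.626) + 0.333·(0.633−0.421) + 0.263·(0.339−0.117) = +0.217.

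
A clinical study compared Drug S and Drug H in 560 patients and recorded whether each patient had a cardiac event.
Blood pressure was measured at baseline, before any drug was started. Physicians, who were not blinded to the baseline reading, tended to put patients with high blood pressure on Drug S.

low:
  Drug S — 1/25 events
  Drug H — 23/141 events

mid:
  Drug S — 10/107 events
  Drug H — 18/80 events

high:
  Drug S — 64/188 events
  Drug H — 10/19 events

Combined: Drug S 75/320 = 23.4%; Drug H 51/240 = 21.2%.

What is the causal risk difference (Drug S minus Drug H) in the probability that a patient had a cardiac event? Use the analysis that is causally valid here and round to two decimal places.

Within every blood pressure level Drug S has the lower rate, yet pooled Drug H does — Simpson's reversal.
Blood pressure satisfies the back-door criterion: it is not a descendant of the drug, and it blocks the spurious path from drug to outcome. Adjusting for it (i.e., using the within-blood pressure rates) gives the causal effect.
Adjusting over the population distribution of blood pressure: 0.296·(0.040−0.163) + 0.334·(0.093−0.225) + 0.370·(0.340−0.526) = -0.149.

-0.15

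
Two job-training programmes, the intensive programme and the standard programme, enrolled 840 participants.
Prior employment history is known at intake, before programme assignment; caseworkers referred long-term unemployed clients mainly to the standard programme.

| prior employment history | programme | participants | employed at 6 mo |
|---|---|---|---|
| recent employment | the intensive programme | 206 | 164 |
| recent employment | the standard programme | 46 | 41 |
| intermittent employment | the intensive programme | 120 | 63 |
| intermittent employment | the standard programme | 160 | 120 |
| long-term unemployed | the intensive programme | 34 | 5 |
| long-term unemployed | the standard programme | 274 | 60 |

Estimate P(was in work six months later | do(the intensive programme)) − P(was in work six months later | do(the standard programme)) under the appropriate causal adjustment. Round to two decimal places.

The stratified and pooled comparisons disagree (the standard programme wins within each prior employment history; the intensive programme wins overall), so the answer turns on the causal role of prior employment history.
Nothing the programme does changes prior employment history; the imbalance is an allocation artefact. With prior employment history also predicting the outcome, the pooled figure is confounded, and the within-stratum comparison is the causal one.
Adjusting over the population distribution of prior employment history: 0.300·(0.796−0.891) + 0.333·(0.525−0.750) + 0.367·(0.147−0.219) = -0.130.

-0.13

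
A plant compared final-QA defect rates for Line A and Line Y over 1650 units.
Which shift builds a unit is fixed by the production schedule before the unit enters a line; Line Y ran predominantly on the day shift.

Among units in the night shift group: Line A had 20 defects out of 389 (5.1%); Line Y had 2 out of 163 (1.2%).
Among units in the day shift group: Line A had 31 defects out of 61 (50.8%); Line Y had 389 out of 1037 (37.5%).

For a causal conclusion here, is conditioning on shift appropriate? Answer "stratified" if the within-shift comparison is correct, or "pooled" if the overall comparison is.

The shift-specific comparison favours Line Y throughout, but the pooled figures favour Line A. The question is whether to condition on shift.
Since shift is a pre-existing factor (not a product of the line) and it affects the outcome on its own, it is a confounder. The stratified rates, not the pooled rate, identify the causal effect.
Within each level — night shift: 5.1% vs 1.2%; day shift: 50.8% vs 37.5% — Line Y is lower every time.

stratified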